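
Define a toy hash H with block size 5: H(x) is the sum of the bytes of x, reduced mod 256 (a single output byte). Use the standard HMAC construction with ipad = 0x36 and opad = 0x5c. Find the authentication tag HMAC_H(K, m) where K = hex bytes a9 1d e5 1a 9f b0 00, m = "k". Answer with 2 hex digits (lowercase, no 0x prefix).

1d

Key hex bytes a9 1d e5 1a 9f b0 00 is 7 bytes > B = 5, so hash it first: H(key) = 14, then zero-pad to 5 bytes: K' = 14 00 00 00 00.
K' ⊕ ipad = 22 36 36 36 36.  K' ⊕ opad = 48 5c 5c 5c 5c.
Inner input = (K'⊕ipad) ∥ m = 22 36 36 36 36 ∥ 6b.
Inner hash: sum = 34+54+54+54+54+107 = 357; mod 256 = 101 → 65.
Outer input = (K'⊕opad) ∥ inner = 48 5c 5c 5c 5c ∥ 65.
Outer hash (tag): sum = 72+92+92+92+92+101 = 541; mod 256 = 29 → 1d.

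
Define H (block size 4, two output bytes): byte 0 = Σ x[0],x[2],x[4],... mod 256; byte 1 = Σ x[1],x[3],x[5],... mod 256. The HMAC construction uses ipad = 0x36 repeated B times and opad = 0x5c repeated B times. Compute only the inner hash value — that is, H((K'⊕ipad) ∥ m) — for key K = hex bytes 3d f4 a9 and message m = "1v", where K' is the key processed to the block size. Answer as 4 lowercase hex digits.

db6e

Key hex bytes 3d f4 a9 is 3 bytes ≤ B = 4; zero-pad to 4 bytes: K' = 3d f4 a9 00.
K' ⊕ ipad = 0b c2 9f 36.
Inner input = 0b c2 9f 36 ∥ 31 76.
Inner hash: even-index sum = 219 mod 256 = 219; odd-index sum = 366 mod 256 = 110 → db 6e.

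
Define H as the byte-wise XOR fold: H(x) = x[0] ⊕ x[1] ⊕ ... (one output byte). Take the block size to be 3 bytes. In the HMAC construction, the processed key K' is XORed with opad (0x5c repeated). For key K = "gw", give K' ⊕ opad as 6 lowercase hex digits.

3b2b5c

Key "gw" = 67 77 is 2 bytes ≤ B = 3; zero-pad to 3 bytes: K' = 67 77 00.
XOR each byte with 0x5c: 67⊕5c=3b, 77⊕5c=2b, 00⊕5c=5c.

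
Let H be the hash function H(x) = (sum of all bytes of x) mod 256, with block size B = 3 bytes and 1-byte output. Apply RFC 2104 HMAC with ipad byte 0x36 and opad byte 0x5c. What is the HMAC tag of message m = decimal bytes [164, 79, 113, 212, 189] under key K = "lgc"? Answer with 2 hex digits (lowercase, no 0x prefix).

Key "lgc" = 6c 67 63 is exactly B = 3 bytes: K' = 6c 67 63.
K' ⊕ ipad = 5a 51 55.  K' ⊕ opad = 30 3b 3f.
Inner input = (K'⊕ipad) ∥ m = 5a 51 55 ∥ a4 4f 71 d4 bd.
Inner hash: sum = 90+81+85+164+79+113+212+189 = 1013; mod 256 = 245 → f5.
Outer input = (K'⊕opad) ∥ inner = 30 3b 3f ∥ f5.
Outer hash (tag): sum = 48+59+63+245 = 415; mod 256 = 159 → 9f.

9f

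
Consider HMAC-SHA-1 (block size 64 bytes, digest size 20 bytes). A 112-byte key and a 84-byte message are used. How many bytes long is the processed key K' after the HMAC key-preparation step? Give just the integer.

64

Key is 112 > 64 bytes, so it is hashed to 20 bytes then zero-padded to 64: |K'| = 64.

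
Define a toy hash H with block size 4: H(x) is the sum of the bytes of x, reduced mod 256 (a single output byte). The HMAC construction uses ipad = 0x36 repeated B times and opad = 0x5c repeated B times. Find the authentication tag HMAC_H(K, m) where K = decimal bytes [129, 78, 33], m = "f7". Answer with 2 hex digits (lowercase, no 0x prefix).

Key decimal bytes [129, 78, 33] = 81 4e 21 is 3 bytes ≤ B = 4; zero-pad to 4 bytes: K' = 81 4e 21 00.
K' ⊕ ipad = b7 78 17 36.  K' ⊕ opad = dd 12 7d 5c.
Inner input = (K'⊕ipad) ∥ m = b7 78 17 36 ∥ 66 37.
Inner hash: sum = 183+120+23+54+102+55 = 537; mod 256 = 25 → 19.
Outer input = (K'⊕opad) ∥ inner = dd 12 7d 5c ∥ 19.
Outer hash (tag): sum = 221+18+125+92+25 = 481; mod 256 = 225 → e1.

e1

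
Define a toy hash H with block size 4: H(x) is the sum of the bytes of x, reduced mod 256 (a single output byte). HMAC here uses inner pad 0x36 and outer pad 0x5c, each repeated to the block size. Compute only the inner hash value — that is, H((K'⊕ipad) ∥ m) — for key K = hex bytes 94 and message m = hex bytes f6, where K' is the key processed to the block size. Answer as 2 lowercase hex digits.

3a

Key hex bytes 94 is 1 byte ≤ B = 4; zero-pad to 4 bytes: K' = 94 00 00 00.
K' ⊕ ipad = a2 36 36 36.
Inner input = a2 36 36 36 ∥ f6.
Inner hash: sum = 162+54+54+54+246 = 570; mod 256 = 58 → 3a.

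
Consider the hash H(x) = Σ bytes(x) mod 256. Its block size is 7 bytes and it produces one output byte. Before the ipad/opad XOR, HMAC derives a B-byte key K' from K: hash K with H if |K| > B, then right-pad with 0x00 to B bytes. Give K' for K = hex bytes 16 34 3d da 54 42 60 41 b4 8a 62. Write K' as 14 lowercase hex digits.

|K| = 11 > B = 7, so first hash the key.
H(K): sum = 22+52+61+218+84+66+96+65+180+138+98 = 1080; mod 256 = 56 → 38.
Zero-pad H(K) = 38 to 7 bytes: K' = 38 00 00 00 00 00 00.

38000000000000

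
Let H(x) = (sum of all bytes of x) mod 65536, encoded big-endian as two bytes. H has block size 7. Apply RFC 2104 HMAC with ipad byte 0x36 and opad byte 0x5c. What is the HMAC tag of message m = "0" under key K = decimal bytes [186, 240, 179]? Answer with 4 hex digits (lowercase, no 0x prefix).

04d2

Key decimal bytes [186, 240, 179] = ba f0 b3 is 3 bytes ≤ B = 7; zero-pad to 7 bytes: K' = ba f0 b3 00 00 00 00.
K' ⊕ ipad = 8c c6 85 36 36 36 36.  K' ⊕ opad = e6 ac ef 5c 5c 5c 5c.
Inner input = (K'⊕ipad) ∥ m = 8c c6 85 36 36 36 36 ∥ 30.
Inner hash: sum = 140+198+133+54+54+54+54+48 = 735 → 02 df.
Outer input = (K'⊕opad) ∥ inner = e6 ac ef 5c 5c 5c 5c ∥ 02 df.
Outer hash (tag): sum = 230+172+239+92+92+92+92+2+223 = 1234 → 04 d2.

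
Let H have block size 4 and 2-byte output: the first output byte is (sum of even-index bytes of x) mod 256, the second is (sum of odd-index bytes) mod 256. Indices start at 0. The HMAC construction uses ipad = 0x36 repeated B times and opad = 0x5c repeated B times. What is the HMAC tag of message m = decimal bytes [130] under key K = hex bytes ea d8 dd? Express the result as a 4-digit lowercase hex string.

Key hex bytes ea d8 dd is 3 bytes ≤ B = 4; zero-pad to 4 bytes: K' = ea d8 dd 00.
K' ⊕ ipad = dc ee eb 36.  K' ⊕ opad = b6 84 81 5c.
Inner input = (K'⊕ipad) ∥ m = dc ee eb 36 ∥ 82.
Inner hash: even-index sum = 585 mod 256 = 73; odd-index sum = 292 mod 256 = 36 → 49 24.
Outer input = (K'⊕opad) ∥ inner = b6 84 81 5c ∥ 49 24.
Outer hash (tag): even-index sum = 384 mod 256 = 128; odd-index sum = 260 mod 256 = 4 → 80 04.

8004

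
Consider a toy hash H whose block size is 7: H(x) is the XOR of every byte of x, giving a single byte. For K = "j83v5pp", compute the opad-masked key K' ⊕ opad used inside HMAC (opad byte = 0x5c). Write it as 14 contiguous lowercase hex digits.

36646f2a692c2c

Key "j83v5pp" = 6a 38 33 76 35 70 70 is exactly B = 7 bytes: K' = 6a 38 33 76 35 70 70.
XOR each byte with 0x5c: 6a⊕5c=36, 38⊕5c=64, 33⊕5c=6f, 76⊕5c=2a, 35⊕5c=69, 70⊕5c=2c, 70⊕5c=2c.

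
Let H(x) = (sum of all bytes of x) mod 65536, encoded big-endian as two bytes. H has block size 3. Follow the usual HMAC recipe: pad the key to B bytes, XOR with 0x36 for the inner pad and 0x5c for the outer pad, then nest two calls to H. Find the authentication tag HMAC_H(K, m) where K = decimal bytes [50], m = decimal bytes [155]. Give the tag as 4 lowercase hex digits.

Key decimal bytes [50] = 32 is 1 byte ≤ B = 3; zero-pad to 3 bytes: K' = 32 00 00.
K' ⊕ ipad = 04 36 36.  K' ⊕ opad = 6e 5c 5c.
Inner input = (K'⊕ipad) ∥ m = 04 36 36 ∥ 9b.
Inner hash: sum = 4+54+54+155 = 267 → 01 0b.
Outer input = (K'⊕opad) ∥ inner = 6e 5c 5c ∥ 01 0b.
Outer hash (tag): sum = 110+92+92+1+11 = 306 → 01 32.

0132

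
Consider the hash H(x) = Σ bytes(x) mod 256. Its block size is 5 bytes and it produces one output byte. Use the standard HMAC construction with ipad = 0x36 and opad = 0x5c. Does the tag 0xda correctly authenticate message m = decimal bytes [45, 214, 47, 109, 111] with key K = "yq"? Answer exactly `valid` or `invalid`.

Key "yq" = 79 71 is 2 bytes ≤ B = 5; zero-pad to 5 bytes: K' = 79 71 00 00 00.
K' ⊕ ipad = 4f 47 36 36 36; K' ⊕ opad = 25 2d 5c 5c 5c.
Inner hash: sum = 79+71+54+54+54+45+214+47+109+111 = 838; mod 256 = 70 → 46.
Outer hash (recomputed tag): sum = 37+45+92+92+92+70 = 428; mod 256 = 172 → ac.
Recomputed tag = ac; claimed = da → mismatch.

invalid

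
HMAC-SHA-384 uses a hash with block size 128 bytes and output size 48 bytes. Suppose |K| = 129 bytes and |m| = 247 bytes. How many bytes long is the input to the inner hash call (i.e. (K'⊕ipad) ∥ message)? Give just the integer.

Key is 129 > 128 bytes, so it is hashed to 48 bytes then zero-padded to 128: |K'| = 128.
Inner input = (K'⊕ipad) ∥ m → 128 + 247 = 375 bytes.

375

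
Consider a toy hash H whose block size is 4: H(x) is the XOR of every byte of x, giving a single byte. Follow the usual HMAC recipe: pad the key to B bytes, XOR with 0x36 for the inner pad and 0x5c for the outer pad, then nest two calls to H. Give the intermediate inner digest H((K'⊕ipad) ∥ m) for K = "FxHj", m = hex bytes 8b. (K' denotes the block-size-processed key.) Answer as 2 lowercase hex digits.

Key "FxHj" = 46 78 48 6a is exactly B = 4 bytes: K' = 46 78 48 6a.
K' ⊕ ipad = 70 4e 7e 5c.
Inner input = 70 4e 7e 5c ∥ 8b.
Inner hash: XOR 70⊕4e⊕7e⊕5c⊕8b = 97.

97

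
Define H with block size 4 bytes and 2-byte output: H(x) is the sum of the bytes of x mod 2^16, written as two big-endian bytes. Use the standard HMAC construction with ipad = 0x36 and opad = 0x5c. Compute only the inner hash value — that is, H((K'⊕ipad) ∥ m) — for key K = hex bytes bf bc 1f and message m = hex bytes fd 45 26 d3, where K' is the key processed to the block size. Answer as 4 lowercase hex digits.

Key hex bytes bf bc 1f is 3 bytes ≤ B = 4; zero-pad to 4 bytes: K' = bf bc 1f 00.
K' ⊕ ipad = 89 8a 29 36.
Inner input = 89 8a 29 36 ∥ fd 45 26 d3.
Inner hash: sum = 137+138+41+54+253+69+38+211 = 941 → 03 ad.

03ad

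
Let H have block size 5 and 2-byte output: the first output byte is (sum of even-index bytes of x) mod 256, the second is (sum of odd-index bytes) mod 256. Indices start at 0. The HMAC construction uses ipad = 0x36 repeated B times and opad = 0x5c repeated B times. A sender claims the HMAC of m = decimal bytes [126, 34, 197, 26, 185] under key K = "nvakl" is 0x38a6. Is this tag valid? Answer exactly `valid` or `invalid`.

Key "nvakl" = 6e 76 61 6b 6c is exactly B = 5 bytes: K' = 6e 76 61 6b 6c.
K' ⊕ ipad = 58 40 57 5d 5a; K' ⊕ opad = 32 2a 3d 37 30.
Inner hash: even-index sum = 325 mod 256 = 69; odd-index sum = 665 mod 256 = 153 → 45 99.
Outer hash (recomputed tag): even-index sum = 312 mod 256 = 56; odd-index sum = 166 mod 256 = 166 → 38 a6.
Recomputed tag = 38a6; claimed = 38a6 → match.

valid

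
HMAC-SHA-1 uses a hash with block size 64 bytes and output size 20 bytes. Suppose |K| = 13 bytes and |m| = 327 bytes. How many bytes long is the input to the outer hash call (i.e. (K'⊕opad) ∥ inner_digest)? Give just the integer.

Key is 13 ≤ 64 bytes, zero-padded: |K'| = 64.
Outer input = (K'⊕opad) ∥ H(inner) → 64 + 20 = 84 bytes.

84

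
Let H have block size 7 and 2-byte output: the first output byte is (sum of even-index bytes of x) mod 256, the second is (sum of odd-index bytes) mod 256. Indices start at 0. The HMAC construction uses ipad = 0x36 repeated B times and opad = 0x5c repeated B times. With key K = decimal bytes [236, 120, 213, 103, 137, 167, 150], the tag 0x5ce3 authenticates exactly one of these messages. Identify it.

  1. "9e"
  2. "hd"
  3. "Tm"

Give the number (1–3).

Key decimal bytes [236, 120, 213, 103, 137, 167, 150] = ec 78 d5 67 89 a7 96 is exactly B = 7 bytes: K' = ec 78 d5 67 89 a7 96.
K' ⊕ ipad = da 4e e3 51 bf 91 a0; K' ⊕ opad = b0 24 89 3b d5 fb ca.
m1: inner = H(da 4e e3 51 bf 91 a0 39 65) = 81 69; tag = H(b0 24 89 3b d5 fb ca 81 69) = 41db
m2: inner = H(da 4e e3 51 bf 91 a0 68 64) = 80 98; tag = H(b0 24 89 3b d5 fb ca 80 98) = 70da
m3: inner = H(da 4e e3 51 bf 91 a0 54 6d) = 89 84; tag = H(b0 24 89 3b d5 fb ca 89 84) = 5ce3 ← matches

3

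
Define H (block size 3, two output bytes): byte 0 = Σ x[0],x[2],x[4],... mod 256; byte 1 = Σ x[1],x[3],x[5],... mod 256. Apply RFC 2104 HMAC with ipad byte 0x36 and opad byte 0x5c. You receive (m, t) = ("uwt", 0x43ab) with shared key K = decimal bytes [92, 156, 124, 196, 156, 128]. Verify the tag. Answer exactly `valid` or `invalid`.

Key decimal bytes [92, 156, 124, 196, 156, 128] = 5c 9c 7c c4 9c 80 is 6 bytes > B = 3, so hash it first: H(key) = 74 e0, then zero-pad to 3 bytes: K' = 74 e0 00.
K' ⊕ ipad = 42 d6 36; K' ⊕ opad = 28 bc 5c.
Inner hash: even-index sum = 239 mod 256 = 239; odd-index sum = 447 mod 256 = 191 → ef bf.
Outer hash (recomputed tag): even-index sum = 323 mod 256 = 67; odd-index sum = 427 mod 256 = 171 → 43 ab.
Recomputed tag = 43ab; claimed = 43ab → match.

valid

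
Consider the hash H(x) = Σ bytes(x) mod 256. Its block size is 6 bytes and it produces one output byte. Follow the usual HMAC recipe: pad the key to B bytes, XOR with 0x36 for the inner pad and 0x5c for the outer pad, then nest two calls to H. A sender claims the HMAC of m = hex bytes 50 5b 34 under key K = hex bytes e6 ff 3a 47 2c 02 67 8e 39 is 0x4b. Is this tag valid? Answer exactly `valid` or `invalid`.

Key hex bytes e6 ff 3a 47 2c 02 67 8e 39 is 9 bytes > B = 6, so hash it first: H(key) = c2, then zero-pad to 6 bytes: K' = c2 00 00 00 00 00.
K' ⊕ ipad = f4 36 36 36 36 36; K' ⊕ opad = 9e 5c 5c 5c 5c 5c.
Inner hash: sum = 244+54+54+54+54+54+80+91+52 = 737; mod 256 = 225 → e1.
Outer hash (recomputed tag): sum = 158+92+92+92+92+92+225 = 843; mod 256 = 75 → 4b.
Recomputed tag = 4b; claimed = 4b → match.

valid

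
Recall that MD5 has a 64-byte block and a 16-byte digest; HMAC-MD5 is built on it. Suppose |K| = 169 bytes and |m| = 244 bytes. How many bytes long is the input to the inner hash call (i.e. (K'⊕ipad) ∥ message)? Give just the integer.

Key is 169 > 64 bytes, so it is hashed to 16 bytes then zero-padded to 64: |K'| = 64.
Inner input = (K'⊕ipad) ∥ m → 64 + 244 = 308 bytes.

308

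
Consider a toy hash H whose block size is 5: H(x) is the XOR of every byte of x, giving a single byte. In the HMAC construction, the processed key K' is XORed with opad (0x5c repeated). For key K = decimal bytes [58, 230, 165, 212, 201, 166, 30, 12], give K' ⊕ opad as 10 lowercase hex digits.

Key decimal bytes [58, 230, 165, 212, 201, 166, 30, 12] = 3a e6 a5 d4 c9 a6 1e 0c is 8 bytes > B = 5, so hash it first: H(key) = d0, then zero-pad to 5 bytes: K' = d0 00 00 00 00.
XOR each byte with 0x5c: d0⊕5c=8c, 00⊕5c=5c, 00⊕5c=5c, 00⊕5c=5c, 00⊕5c=5c.

8c5c5c5c5c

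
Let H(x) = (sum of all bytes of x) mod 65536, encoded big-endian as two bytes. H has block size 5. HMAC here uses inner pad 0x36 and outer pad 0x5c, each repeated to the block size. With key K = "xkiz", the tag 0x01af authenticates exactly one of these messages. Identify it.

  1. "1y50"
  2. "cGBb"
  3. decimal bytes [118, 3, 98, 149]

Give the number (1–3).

1

Key "xkiz" = 78 6b 69 7a is 4 bytes ≤ B = 5; zero-pad to 5 bytes: K' = 78 6b 69 7a 00.
K' ⊕ ipad = 4e 5d 5f 4c 36; K' ⊕ opad = 24 37 35 26 5c.
m1: inner = H(4e 5d 5f 4c 36 31 79 35 30) = 02 9b; tag = H(24 37 35 26 5c 02 9b) = 01af ← matches
m2: inner = H(4e 5d 5f 4c 36 63 47 42 62) = 02 da; tag = H(24 37 35 26 5c 02 da) = 01ee
m3: inner = H(4e 5d 5f 4c 36 76 03 62 95) = 02 fc; tag = H(24 37 35 26 5c 02 fc) = 0210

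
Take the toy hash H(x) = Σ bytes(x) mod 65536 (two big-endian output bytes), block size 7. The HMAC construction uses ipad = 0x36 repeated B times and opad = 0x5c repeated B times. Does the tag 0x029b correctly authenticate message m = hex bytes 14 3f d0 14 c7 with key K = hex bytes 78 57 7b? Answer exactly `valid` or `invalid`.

Key hex bytes 78 57 7b is 3 bytes ≤ B = 7; zero-pad to 7 bytes: K' = 78 57 7b 00 00 00 00.
K' ⊕ ipad = 4e 61 4d 36 36 36 36; K' ⊕ opad = 24 0b 27 5c 5c 5c 5c.
Inner hash: sum = 78+97+77+54+54+54+54+20+63+208+20+199 = 978 → 03 d2.
Outer hash (recomputed tag): sum = 36+11+39+92+92+92+92+3+210 = 667 → 02 9b.
Recomputed tag = 029b; claimed = 029b → match.

valid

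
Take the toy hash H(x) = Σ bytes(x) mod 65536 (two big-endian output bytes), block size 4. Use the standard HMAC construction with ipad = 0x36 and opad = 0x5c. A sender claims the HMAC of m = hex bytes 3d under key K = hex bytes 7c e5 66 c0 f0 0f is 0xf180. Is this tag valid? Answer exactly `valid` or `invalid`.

invalid

Key hex bytes 7c e5 66 c0 f0 0f is 6 bytes > B = 4, so hash it first: H(key) = 03 86, then zero-pad to 4 bytes: K' = 03 86 00 00.
K' ⊕ ipad = 35 b0 36 36; K' ⊕ opad = 5f da 5c 5c.
Inner hash: sum = 53+176+54+54+61 = 398 → 01 8e.
Outer hash (recomputed tag): sum = 95+218+92+92+1+142 = 640 → 02 80.
Recomputed tag = 0280; claimed = f180 → mismatch.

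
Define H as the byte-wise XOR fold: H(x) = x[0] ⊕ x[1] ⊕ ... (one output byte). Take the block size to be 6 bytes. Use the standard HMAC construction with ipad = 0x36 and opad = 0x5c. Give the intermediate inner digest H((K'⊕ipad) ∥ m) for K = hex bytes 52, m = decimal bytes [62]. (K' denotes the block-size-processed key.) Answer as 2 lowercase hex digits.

6c

Key hex bytes 52 is 1 byte ≤ B = 6; zero-pad to 6 bytes: K' = 52 00 00 00 00 00.
K' ⊕ ipad = 64 36 36 36 36 36.
Inner input = 64 36 36 36 36 36 ∥ 3e.
Inner hash: XOR 64⊕36⊕36⊕36⊕36⊕36⊕3e = 6c.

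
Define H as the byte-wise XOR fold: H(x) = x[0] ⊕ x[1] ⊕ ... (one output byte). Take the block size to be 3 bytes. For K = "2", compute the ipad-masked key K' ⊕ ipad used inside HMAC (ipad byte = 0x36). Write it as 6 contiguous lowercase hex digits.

Key "2" = 32 is 1 byte ≤ B = 3; zero-pad to 3 bytes: K' = 32 00 00.
XOR each byte with 0x36: 32⊕36=04, 00⊕36=36, 00⊕36=36.

043636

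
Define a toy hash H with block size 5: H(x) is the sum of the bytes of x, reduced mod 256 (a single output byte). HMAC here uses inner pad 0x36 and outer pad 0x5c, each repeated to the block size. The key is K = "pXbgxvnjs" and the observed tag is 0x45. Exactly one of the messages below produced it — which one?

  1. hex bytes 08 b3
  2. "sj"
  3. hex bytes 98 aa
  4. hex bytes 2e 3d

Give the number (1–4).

4

Key "pXbgxvnjs" = 70 58 62 67 78 76 6e 6a 73 is 9 bytes > B = 5, so hash it first: H(key) = ca, then zero-pad to 5 bytes: K' = ca 00 00 00 00.
K' ⊕ ipad = fc 36 36 36 36; K' ⊕ opad = 96 5c 5c 5c 5c.
m1: inner = H(fc 36 36 36 36 08 b3) = 8f; tag = H(96 5c 5c 5c 5c 8f) = 95
m2: inner = H(fc 36 36 36 36 73 6a) = b1; tag = H(96 5c 5c 5c 5c b1) = b7
m3: inner = H(fc 36 36 36 36 98 aa) = 16; tag = H(96 5c 5c 5c 5c 16) = 1c
m4: inner = H(fc 36 36 36 36 2e 3d) = 3f; tag = H(96 5c 5c 5c 5c 3f) = 45 ← matches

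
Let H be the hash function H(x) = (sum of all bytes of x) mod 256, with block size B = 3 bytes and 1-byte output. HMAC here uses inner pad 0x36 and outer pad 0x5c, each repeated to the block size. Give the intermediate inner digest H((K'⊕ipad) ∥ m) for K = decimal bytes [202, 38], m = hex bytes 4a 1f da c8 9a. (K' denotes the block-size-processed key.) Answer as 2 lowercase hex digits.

e7

Key decimal bytes [202, 38] = ca 26 is 2 bytes ≤ B = 3; zero-pad to 3 bytes: K' = ca 26 00.
K' ⊕ ipad = fc 10 36.
Inner input = fc 10 36 ∥ 4a 1f da c8 9a.
Inner hash: sum = 252+16+54+74+31+218+200+154 = 999; mod 256 = 231 → e7.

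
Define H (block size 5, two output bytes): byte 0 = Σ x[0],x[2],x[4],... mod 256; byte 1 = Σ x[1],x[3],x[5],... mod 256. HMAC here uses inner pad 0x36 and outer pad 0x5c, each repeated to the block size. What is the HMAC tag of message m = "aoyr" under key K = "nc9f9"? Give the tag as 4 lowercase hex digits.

Key "nc9f9" = 6e 63 39 66 39 is exactly B = 5 bytes: K' = 6e 63 39 66 39.
K' ⊕ ipad = 58 55 0f 50 0f.  K' ⊕ opad = 32 3f 65 3a 65.
Inner input = (K'⊕ipad) ∥ m = 58 55 0f 50 0f ∥ 61 6f 79 72.
Inner hash: even-index sum = 343 mod 256 = 87; odd-index sum = 383 mod 256 = 127 → 57 7f.
Outer input = (K'⊕opad) ∥ inner = 32 3f 65 3a 65 ∥ 57 7f.
Outer hash (tag): even-index sum = 379 mod 256 = 123; odd-index sum = 208 mod 256 = 208 → 7b d0.

7bd0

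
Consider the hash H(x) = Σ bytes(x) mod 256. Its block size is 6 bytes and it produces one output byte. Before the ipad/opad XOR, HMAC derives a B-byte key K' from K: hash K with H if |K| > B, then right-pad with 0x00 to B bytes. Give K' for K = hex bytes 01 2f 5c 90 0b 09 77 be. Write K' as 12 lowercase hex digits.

650000000000

|K| = 8 > B = 6, so first hash the key.
H(K): sum = 1+47+92+144+11+9+119+190 = 613; mod 256 = 101 → 65.
Zero-pad H(K) = 65 to 6 bytes: K' = 65 00 00 00 00 00.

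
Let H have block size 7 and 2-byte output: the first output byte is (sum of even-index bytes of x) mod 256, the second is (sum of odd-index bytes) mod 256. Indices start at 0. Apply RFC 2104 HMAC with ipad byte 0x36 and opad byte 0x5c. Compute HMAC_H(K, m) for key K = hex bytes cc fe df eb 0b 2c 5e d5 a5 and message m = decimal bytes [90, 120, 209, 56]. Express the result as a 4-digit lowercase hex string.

6c4f

Key hex bytes cc fe df eb 0b 2c 5e d5 a5 is 9 bytes > B = 7, so hash it first: H(key) = b9 ea, then zero-pad to 7 bytes: K' = b9 ea 00 00 00 00 00.
K' ⊕ ipad = 8f dc 36 36 36 36 36.  K' ⊕ opad = e5 b6 5c 5c 5c 5c 5c.
Inner input = (K'⊕ipad) ∥ m = 8f dc 36 36 36 36 36 ∥ 5a 78 d1 38.
Inner hash: even-index sum = 481 mod 256 = 225; odd-index sum = 627 mod 256 = 115 → e1 73.
Outer input = (K'⊕opad) ∥ inner = e5 b6 5c 5c 5c 5c 5c ∥ e1 73.
Outer hash (tag): even-index sum = 620 mod 256 = 108; odd-index sum = 591 mod 256 = 79 → 6c 4f.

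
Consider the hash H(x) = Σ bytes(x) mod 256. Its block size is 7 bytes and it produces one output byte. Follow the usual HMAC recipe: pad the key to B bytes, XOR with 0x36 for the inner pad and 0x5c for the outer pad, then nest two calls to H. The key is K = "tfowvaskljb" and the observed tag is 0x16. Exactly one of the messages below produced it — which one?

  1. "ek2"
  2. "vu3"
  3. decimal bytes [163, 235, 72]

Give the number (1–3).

Key "tfowvaskljb" = 74 66 6f 77 76 61 73 6b 6c 6a 62 is 11 bytes > B = 7, so hash it first: H(key) = ad, then zero-pad to 7 bytes: K' = ad 00 00 00 00 00 00.
K' ⊕ ipad = 9b 36 36 36 36 36 36; K' ⊕ opad = f1 5c 5c 5c 5c 5c 5c.
m1: inner = H(9b 36 36 36 36 36 36 65 6b 32) = e1; tag = H(f1 5c 5c 5c 5c 5c 5c e1) = fa
m2: inner = H(9b 36 36 36 36 36 36 76 75 33) = fd; tag = H(f1 5c 5c 5c 5c 5c 5c fd) = 16 ← matches
m3: inner = H(9b 36 36 36 36 36 36 a3 eb 48) = b5; tag = H(f1 5c 5c 5c 5c 5c 5c b5) = ce

2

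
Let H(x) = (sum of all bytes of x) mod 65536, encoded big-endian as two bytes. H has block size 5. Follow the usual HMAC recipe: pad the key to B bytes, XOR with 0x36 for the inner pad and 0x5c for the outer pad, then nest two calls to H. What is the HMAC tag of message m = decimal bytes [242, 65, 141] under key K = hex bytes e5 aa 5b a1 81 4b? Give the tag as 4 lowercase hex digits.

0278

Key hex bytes e5 aa 5b a1 81 4b is 6 bytes > B = 5, so hash it first: H(key) = 03 57, then zero-pad to 5 bytes: K' = 03 57 00 00 00.
K' ⊕ ipad = 35 61 36 36 36.  K' ⊕ opad = 5f 0b 5c 5c 5c.
Inner input = (K'⊕ipad) ∥ m = 35 61 36 36 36 ∥ f2 41 8d.
Inner hash: sum = 53+97+54+54+54+242+65+141 = 760 → 02 f8.
Outer input = (K'⊕opad) ∥ inner = 5f 0b 5c 5c 5c ∥ 02 f8.
Outer hash (tag): sum = 95+11+92+92+92+2+248 = 632 → 02 78.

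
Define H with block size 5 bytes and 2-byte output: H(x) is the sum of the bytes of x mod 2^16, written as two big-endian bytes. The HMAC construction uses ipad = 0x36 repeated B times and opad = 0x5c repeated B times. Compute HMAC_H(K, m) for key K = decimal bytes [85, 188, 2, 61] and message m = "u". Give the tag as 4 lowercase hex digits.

02dc

Key decimal bytes [85, 188, 2, 61] = 55 bc 02 3d is 4 bytes ≤ B = 5; zero-pad to 5 bytes: K' = 55 bc 02 3d 00.
K' ⊕ ipad = 63 8a 34 0b 36.  K' ⊕ opad = 09 e0 5e 61 5c.
Inner input = (K'⊕ipad) ∥ m = 63 8a 34 0b 36 ∥ 75.
Inner hash: sum = 99+138+52+11+54+117 = 471 → 01 d7.
Outer input = (K'⊕opad) ∥ inner = 09 e0 5e 61 5c ∥ 01 d7.
Outer hash (tag): sum = 9+224+94+97+92+1+215 = 732 → 02 dc.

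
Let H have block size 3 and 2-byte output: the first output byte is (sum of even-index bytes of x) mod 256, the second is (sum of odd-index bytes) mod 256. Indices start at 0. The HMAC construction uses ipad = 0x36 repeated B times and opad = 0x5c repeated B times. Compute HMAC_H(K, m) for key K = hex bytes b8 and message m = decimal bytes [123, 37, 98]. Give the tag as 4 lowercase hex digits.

5345

Key hex bytes b8 is 1 byte ≤ B = 3; zero-pad to 3 bytes: K' = b8 00 00.
K' ⊕ ipad = 8e 36 36.  K' ⊕ opad = e4 5c 5c.
Inner input = (K'⊕ipad) ∥ m = 8e 36 36 ∥ 7b 25 62.
Inner hash: even-index sum = 233 mod 256 = 233; odd-index sum = 275 mod 256 = 19 → e9 13.
Outer input = (K'⊕opad) ∥ inner = e4 5c 5c ∥ e9 13.
Outer hash (tag): even-index sum = 339 mod 256 = 83; odd-index sum = 325 mod 256 = 69 → 53 45.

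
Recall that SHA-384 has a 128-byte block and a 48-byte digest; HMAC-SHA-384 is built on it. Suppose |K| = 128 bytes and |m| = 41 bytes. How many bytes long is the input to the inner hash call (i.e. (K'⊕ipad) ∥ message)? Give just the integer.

Key is 128 ≤ 128 bytes, zero-padded: |K'| = 128.
Inner input = (K'⊕ipad) ∥ m → 128 + 41 = 169 bytes.

169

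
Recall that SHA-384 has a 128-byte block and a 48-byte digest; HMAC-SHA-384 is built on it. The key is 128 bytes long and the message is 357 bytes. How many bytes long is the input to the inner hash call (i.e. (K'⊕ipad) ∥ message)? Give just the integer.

485

Key is 128 ≤ 128 bytes, zero-padded: |K'| = 128.
Inner input = (K'⊕ipad) ∥ m → 128 + 357 = 485 bytes.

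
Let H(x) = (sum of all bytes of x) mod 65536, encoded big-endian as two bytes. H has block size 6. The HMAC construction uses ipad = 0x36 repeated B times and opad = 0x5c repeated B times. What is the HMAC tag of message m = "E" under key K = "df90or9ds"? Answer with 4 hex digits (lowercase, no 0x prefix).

Key "df90or9ds" = 64 66 39 30 6f 72 39 64 73 is 9 bytes > B = 6, so hash it first: H(key) = 03 24, then zero-pad to 6 bytes: K' = 03 24 00 00 00 00.
K' ⊕ ipad = 35 12 36 36 36 36.  K' ⊕ opad = 5f 78 5c 5c 5c 5c.
Inner input = (K'⊕ipad) ∥ m = 35 12 36 36 36 36 ∥ 45.
Inner hash: sum = 53+18+54+54+54+54+69 = 356 → 01 64.
Outer input = (K'⊕opad) ∥ inner = 5f 78 5c 5c 5c 5c ∥ 01 64.
Outer hash (tag): sum = 95+120+92+92+92+92+1+100 = 684 → 02 ac.

02ac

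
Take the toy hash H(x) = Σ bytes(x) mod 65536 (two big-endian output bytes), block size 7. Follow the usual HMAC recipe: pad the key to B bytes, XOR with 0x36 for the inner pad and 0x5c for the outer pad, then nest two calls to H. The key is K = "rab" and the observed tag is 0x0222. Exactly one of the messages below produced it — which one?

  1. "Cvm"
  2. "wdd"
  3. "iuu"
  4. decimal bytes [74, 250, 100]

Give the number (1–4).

Key "rab" = 72 61 62 is 3 bytes ≤ B = 7; zero-pad to 7 bytes: K' = 72 61 62 00 00 00 00.
K' ⊕ ipad = 44 57 54 36 36 36 36; K' ⊕ opad = 2e 3d 3e 5c 5c 5c 5c.
m1: inner = H(44 57 54 36 36 36 36 43 76 6d) = 02 ed; tag = H(2e 3d 3e 5c 5c 5c 5c 02 ed) = 0308
m2: inner = H(44 57 54 36 36 36 36 77 64 64) = 03 06; tag = H(2e 3d 3e 5c 5c 5c 5c 03 06) = 0222 ← matches
m3: inner = H(44 57 54 36 36 36 36 69 75 75) = 03 1a; tag = H(2e 3d 3e 5c 5c 5c 5c 03 1a) = 0236
m4: inner = H(44 57 54 36 36 36 36 4a fa 64) = 03 6f; tag = H(2e 3d 3e 5c 5c 5c 5c 03 6f) = 028b

2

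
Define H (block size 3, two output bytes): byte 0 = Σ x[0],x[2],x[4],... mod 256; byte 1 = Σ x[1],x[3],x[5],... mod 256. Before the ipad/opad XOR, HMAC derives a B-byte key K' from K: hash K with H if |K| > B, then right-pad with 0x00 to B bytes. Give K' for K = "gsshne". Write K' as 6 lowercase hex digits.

|K| = 6 > B = 3, so first hash the key.
H(K): even-index sum = 328 mod 256 = 72; odd-index sum = 320 mod 256 = 64 → 48 40.
Zero-pad H(K) = 48 40 to 3 bytes: K' = 48 40 00.

484000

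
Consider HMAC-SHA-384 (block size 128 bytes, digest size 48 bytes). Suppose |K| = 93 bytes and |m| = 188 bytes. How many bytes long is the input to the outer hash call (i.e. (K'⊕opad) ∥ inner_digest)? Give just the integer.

176

Key is 93 ≤ 128 bytes, zero-padded: |K'| = 128.
Outer input = (K'⊕opad) ∥ H(inner) → 128 + 48 = 176 bytes.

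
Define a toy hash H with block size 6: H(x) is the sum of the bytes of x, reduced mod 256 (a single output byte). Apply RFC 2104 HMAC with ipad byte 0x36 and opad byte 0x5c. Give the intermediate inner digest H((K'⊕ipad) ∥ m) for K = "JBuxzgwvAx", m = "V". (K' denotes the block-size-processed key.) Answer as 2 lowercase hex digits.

9a

Key "JBuxzgwvAx" = 4a 42 75 78 7a 67 77 76 41 78 is 10 bytes > B = 6, so hash it first: H(key) = 00, then zero-pad to 6 bytes: K' = 00 00 00 00 00 00.
K' ⊕ ipad = 36 36 36 36 36 36.
Inner input = 36 36 36 36 36 36 ∥ 56.
Inner hash: sum = 54+54+54+54+54+54+86 = 410; mod 256 = 154 → 9a.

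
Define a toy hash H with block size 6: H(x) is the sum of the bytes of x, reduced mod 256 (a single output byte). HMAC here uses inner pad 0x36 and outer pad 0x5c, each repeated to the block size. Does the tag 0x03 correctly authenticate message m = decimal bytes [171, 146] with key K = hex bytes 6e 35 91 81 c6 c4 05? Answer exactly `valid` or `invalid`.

invalid

Key hex bytes 6e 35 91 81 c6 c4 05 is 7 bytes > B = 6, so hash it first: H(key) = 44, then zero-pad to 6 bytes: K' = 44 00 00 00 00 00.
K' ⊕ ipad = 72 36 36 36 36 36; K' ⊕ opad = 18 5c 5c 5c 5c 5c.
Inner hash: sum = 114+54+54+54+54+54+171+146 = 701; mod 256 = 189 → bd.
Outer hash (recomputed tag): sum = 24+92+92+92+92+92+189 = 673; mod 256 = 161 → a1.
Recomputed tag = a1; claimed = 03 → mismatch.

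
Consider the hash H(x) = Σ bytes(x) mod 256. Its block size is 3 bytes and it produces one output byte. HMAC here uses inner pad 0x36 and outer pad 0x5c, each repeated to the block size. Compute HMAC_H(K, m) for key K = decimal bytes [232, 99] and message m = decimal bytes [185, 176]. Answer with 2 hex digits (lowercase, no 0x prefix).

Key decimal bytes [232, 99] = e8 63 is 2 bytes ≤ B = 3; zero-pad to 3 bytes: K' = e8 63 00.
K' ⊕ ipad = de 55 36.  K' ⊕ opad = b4 3f 5c.
Inner input = (K'⊕ipad) ∥ m = de 55 36 ∥ b9 b0.
Inner hash: sum = 222+85+54+185+176 = 722; mod 256 = 210 → d2.
Outer input = (K'⊕opad) ∥ inner = b4 3f 5c ∥ d2.
Outer hash (tag): sum = 180+63+92+210 = 545; mod 256 = 33 → 21.

21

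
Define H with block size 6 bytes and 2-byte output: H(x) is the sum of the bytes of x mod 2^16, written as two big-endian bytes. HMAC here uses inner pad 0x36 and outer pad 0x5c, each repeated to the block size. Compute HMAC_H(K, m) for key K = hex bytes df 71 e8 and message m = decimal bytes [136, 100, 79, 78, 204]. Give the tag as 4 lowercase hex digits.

Key hex bytes df 71 e8 is 3 bytes ≤ B = 6; zero-pad to 6 bytes: K' = df 71 e8 00 00 00.
K' ⊕ ipad = e9 47 de 36 36 36.  K' ⊕ opad = 83 2d b4 5c 5c 5c.
Inner input = (K'⊕ipad) ∥ m = e9 47 de 36 36 36 ∥ 88 64 4f 4e cc.
Inner hash: sum = 233+71+222+54+54+54+136+100+79+78+204 = 1285 → 05 05.
Outer input = (K'⊕opad) ∥ inner = 83 2d b4 5c 5c 5c ∥ 05 05.
Outer hash (tag): sum = 131+45+180+92+92+92+5+5 = 642 → 02 82.

0282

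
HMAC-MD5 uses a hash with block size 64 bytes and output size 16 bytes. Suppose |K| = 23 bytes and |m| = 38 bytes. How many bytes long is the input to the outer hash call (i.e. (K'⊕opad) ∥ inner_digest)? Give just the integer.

80

Key is 23 ≤ 64 bytes, zero-padded: |K'| = 64.
Outer input = (K'⊕opad) ∥ H(inner) → 64 + 16 = 80 bytes.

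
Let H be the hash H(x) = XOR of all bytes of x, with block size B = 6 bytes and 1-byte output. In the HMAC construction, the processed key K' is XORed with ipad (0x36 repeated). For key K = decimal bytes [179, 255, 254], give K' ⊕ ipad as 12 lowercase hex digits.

85c9c8363636

Key decimal bytes [179, 255, 254] = b3 ff fe is 3 bytes ≤ B = 6; zero-pad to 6 bytes: K' = b3 ff fe 00 00 00.
XOR each byte with 0x36: b3⊕36=85, ff⊕36=c9, fe⊕36=c8, 00⊕36=36, 00⊕36=36, 00⊕36=36.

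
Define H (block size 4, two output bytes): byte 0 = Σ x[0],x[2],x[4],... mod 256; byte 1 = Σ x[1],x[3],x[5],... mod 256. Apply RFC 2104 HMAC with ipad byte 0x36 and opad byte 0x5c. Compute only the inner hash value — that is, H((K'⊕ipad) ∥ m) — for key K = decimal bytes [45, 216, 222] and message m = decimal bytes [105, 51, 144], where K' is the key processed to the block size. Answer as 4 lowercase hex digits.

Key decimal bytes [45, 216, 222] = 2d d8 de is 3 bytes ≤ B = 4; zero-pad to 4 bytes: K' = 2d d8 de 00.
K' ⊕ ipad = 1b ee e8 36.
Inner input = 1b ee e8 36 ∥ 69 33 90.
Inner hash: even-index sum = 508 mod 256 = 252; odd-index sum = 343 mod 256 = 87 → fc 57.

fc57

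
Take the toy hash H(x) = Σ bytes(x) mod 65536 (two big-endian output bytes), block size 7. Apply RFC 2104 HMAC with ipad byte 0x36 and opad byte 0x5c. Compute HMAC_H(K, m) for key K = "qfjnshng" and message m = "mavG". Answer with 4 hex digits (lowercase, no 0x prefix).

Key "qfjnshng" = 71 66 6a 6e 73 68 6e 67 is 8 bytes > B = 7, so hash it first: H(key) = 03 5f, then zero-pad to 7 bytes: K' = 03 5f 00 00 00 00 00.
K' ⊕ ipad = 35 69 36 36 36 36 36.  K' ⊕ opad = 5f 03 5c 5c 5c 5c 5c.
Inner input = (K'⊕ipad) ∥ m = 35 69 36 36 36 36 36 ∥ 6d 61 76 47.
Inner hash: sum = 53+105+54+54+54+54+54+109+97+118+71 = 823 → 03 37.
Outer input = (K'⊕opad) ∥ inner = 5f 03 5c 5c 5c 5c 5c ∥ 03 37.
Outer hash (tag): sum = 95+3+92+92+92+92+92+3+55 = 616 → 02 68.

0268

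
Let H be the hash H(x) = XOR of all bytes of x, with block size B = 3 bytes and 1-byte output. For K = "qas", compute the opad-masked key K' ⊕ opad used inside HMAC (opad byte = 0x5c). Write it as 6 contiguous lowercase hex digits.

Key "qas" = 71 61 73 is exactly B = 3 bytes: K' = 71 61 73.
XOR each byte with 0x5c: 71⊕5c=2d, 61⊕5c=3d, 73⊕5c=2f.

2d3d2f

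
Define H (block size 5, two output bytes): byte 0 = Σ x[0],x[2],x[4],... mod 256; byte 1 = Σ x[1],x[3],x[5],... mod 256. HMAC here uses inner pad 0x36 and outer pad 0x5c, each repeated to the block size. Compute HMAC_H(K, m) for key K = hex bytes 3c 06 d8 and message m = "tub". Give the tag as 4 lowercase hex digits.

Key hex bytes 3c 06 d8 is 3 bytes ≤ B = 5; zero-pad to 5 bytes: K' = 3c 06 d8 00 00.
K' ⊕ ipad = 0a 30 ee 36 36.  K' ⊕ opad = 60 5a 84 5c 5c.
Inner input = (K'⊕ipad) ∥ m = 0a 30 ee 36 36 ∥ 74 75 62.
Inner hash: even-index sum = 419 mod 256 = 163; odd-index sum = 316 mod 256 = 60 → a3 3c.
Outer input = (K'⊕opad) ∥ inner = 60 5a 84 5c 5c ∥ a3 3c.
Outer hash (tag): even-index sum = 380 mod 256 = 124; odd-index sum = 345 mod 256 = 89 → 7c 59.

7c59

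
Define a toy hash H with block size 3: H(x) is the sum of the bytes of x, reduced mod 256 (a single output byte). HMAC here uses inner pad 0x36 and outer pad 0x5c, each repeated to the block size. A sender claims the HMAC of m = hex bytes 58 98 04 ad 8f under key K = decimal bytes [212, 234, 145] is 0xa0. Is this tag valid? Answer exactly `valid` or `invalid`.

Key decimal bytes [212, 234, 145] = d4 ea 91 is exactly B = 3 bytes: K' = d4 ea 91.
K' ⊕ ipad = e2 dc a7; K' ⊕ opad = 88 b6 cd.
Inner hash: sum = 226+220+167+88+152+4+173+143 = 1173; mod 256 = 149 → 95.
Outer hash (recomputed tag): sum = 136+182+205+149 = 672; mod 256 = 160 → a0.
Recomputed tag = a0; claimed = a0 → match.

valid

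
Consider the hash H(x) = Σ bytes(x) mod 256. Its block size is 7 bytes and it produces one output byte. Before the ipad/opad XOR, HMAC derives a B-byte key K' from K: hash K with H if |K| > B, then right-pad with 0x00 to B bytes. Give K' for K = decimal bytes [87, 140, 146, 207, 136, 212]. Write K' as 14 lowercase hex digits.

Key decimal bytes [87, 140, 146, 207, 136, 212] = 57 8c 92 cf 88 d4 is 6 bytes ≤ B = 7; zero-pad to 7 bytes: K' = 57 8c 92 cf 88 d4 00.

578c92cf88d400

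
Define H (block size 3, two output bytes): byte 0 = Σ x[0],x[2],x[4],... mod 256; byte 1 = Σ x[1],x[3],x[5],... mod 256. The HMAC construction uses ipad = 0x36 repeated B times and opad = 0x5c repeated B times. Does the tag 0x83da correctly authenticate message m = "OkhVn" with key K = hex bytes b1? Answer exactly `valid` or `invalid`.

Key hex bytes b1 is 1 byte ≤ B = 3; zero-pad to 3 bytes: K' = b1 00 00.
K' ⊕ ipad = 87 36 36; K' ⊕ opad = ed 5c 5c.
Inner hash: even-index sum = 382 mod 256 = 126; odd-index sum = 347 mod 256 = 91 → 7e 5b.
Outer hash (recomputed tag): even-index sum = 420 mod 256 = 164; odd-index sum = 218 mod 256 = 218 → a4 da.
Recomputed tag = a4da; claimed = 83da → mismatch.

invalid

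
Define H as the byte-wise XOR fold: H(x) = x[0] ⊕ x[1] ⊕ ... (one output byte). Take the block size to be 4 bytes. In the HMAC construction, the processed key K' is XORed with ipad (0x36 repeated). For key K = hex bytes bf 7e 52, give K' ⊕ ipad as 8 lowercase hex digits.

Key hex bytes bf 7e 52 is 3 bytes ≤ B = 4; zero-pad to 4 bytes: K' = bf 7e 52 00.
XOR each byte with 0x36: bf⊕36=89, 7e⊕36=48, 52⊕36=64, 00⊕36=36.

89486436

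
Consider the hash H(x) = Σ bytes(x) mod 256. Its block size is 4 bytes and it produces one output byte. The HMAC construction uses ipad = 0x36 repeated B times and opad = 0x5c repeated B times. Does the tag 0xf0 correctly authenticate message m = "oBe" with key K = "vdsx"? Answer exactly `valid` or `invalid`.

Key "vdsx" = 76 64 73 78 is exactly B = 4 bytes: K' = 76 64 73 78.
K' ⊕ ipad = 40 52 45 4e; K' ⊕ opad = 2a 38 2f 24.
Inner hash: sum = 64+82+69+78+111+66+101 = 571; mod 256 = 59 → 3b.
Outer hash (recomputed tag): sum = 42+56+47+36+59 = 240 → f0.
Recomputed tag = f0; claimed = f0 → match.

valid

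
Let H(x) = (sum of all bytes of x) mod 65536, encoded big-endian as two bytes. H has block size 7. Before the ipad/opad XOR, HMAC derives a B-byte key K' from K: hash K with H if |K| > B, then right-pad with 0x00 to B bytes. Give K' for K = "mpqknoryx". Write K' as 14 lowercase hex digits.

|K| = 9 > B = 7, so first hash the key.
H(K): sum = 109+112+113+107+110+111+114+121+120 = 1017 → 03 f9.
Zero-pad H(K) = 03 f9 to 7 bytes: K' = 03 f9 00 00 00 00 00.

03f90000000000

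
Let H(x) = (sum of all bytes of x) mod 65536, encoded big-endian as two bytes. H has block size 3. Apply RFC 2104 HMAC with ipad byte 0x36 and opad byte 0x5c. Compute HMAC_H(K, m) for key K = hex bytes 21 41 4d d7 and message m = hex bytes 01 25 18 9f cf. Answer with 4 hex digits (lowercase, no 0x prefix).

Key hex bytes 21 41 4d d7 is 4 bytes > B = 3, so hash it first: H(key) = 01 86, then zero-pad to 3 bytes: K' = 01 86 00.
K' ⊕ ipad = 37 b0 36.  K' ⊕ opad = 5d da 5c.
Inner input = (K'⊕ipad) ∥ m = 37 b0 36 ∥ 01 25 18 9f cf.
Inner hash: sum = 55+176+54+1+37+24+159+207 = 713 → 02 c9.
Outer input = (K'⊕opad) ∥ inner = 5d da 5c ∥ 02 c9.
Outer hash (tag): sum = 93+218+92+2+201 = 606 → 02 5e.

025e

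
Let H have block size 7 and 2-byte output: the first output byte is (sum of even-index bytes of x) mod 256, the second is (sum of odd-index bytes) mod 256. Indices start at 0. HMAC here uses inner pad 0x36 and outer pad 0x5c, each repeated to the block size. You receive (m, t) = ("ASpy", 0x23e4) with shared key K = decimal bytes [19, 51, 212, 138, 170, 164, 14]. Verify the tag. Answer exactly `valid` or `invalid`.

Key decimal bytes [19, 51, 212, 138, 170, 164, 14] = 13 33 d4 8a aa a4 0e is exactly B = 7 bytes: K' = 13 33 d4 8a aa a4 0e.
K' ⊕ ipad = 25 05 e2 bc 9c 92 38; K' ⊕ opad = 4f 6f 88 d6 f6 f8 52.
Inner hash: even-index sum = 679 mod 256 = 167; odd-index sum = 516 mod 256 = 4 → a7 04.
Outer hash (recomputed tag): even-index sum = 547 mod 256 = 35; odd-index sum = 740 mod 256 = 228 → 23 e4.
Recomputed tag = 23e4; claimed = 23e4 → match.

valid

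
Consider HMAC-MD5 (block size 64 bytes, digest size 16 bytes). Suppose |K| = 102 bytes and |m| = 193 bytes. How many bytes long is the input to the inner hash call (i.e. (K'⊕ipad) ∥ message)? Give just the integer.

257

Key is 102 > 64 bytes, so it is hashed to 16 bytes then zero-padded to 64: |K'| = 64.
Inner input = (K'⊕ipad) ∥ m → 64 + 193 = 257 bytes.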